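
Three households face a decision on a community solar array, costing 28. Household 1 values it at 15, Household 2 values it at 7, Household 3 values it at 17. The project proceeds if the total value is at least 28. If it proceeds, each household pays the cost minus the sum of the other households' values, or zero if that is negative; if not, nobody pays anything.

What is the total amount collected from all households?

10

Total value 39 ≥ cost 28, so it is built.
Household 1: others sum to 24; max(0, 28 - 24) = 4.
Household 2: others sum to 32; max(0, 28 - 32) = 0.
Household 3: others sum to 22; max(0, 28 - 22) = 6.
Total collected = 4 + 0 + 6 = 10.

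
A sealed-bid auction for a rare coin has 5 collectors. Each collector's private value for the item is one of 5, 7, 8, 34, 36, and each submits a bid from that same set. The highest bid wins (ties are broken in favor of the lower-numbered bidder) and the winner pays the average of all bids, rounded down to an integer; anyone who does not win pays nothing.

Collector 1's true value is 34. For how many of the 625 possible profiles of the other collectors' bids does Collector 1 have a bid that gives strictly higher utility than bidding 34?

435

Others bid (5, 5, 5, 5): truth gives 24; bid 5 gives 29 > 24. Violating.
Others bid (5, 5, 5, 7): truth gives 23; bid 7 gives 29 > 23. Violating.
Others bid (5, 5, 5, 8): truth gives 23; bid 8 gives 28 > 23. Violating.
Others bid (5, 5, 5, 36): truth gives 0; bid 36 gives 17 > 0. Violating.
Others bid (5, 5, 5, 34): truth gives 18; no alternative beats it.
Others bid (5, 5, 7, 34): truth gives 17; no alternative beats it.
(Checking all 625 profiles: 435 have a profitable deviation, 190 do not.)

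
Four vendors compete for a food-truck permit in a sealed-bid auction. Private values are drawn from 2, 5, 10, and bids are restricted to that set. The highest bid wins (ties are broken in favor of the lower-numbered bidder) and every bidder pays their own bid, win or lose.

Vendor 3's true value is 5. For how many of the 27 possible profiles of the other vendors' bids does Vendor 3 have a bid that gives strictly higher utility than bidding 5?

Others bid (2, 2, 10): truth gives -5; bid 2 gives -2 > -5. Violating.
Others bid (2, 5, 2): truth gives -5; bid 2 gives -2 > -5. Violating.
Others bid (2, 5, 5): truth gives -5; bid 2 gives -2 > -5. Violating.
Others bid (2, 5, 10): truth gives -5; bid 2 gives -2 > -5. Violating.
Others bid (2, 2, 2): truth gives 0; no alternative beats it.
Others bid (2, 2, 5): truth gives 0; no alternative beats it.
(Checking all 27 profiles: 25 have a profitable deviation, 2 do not.)

25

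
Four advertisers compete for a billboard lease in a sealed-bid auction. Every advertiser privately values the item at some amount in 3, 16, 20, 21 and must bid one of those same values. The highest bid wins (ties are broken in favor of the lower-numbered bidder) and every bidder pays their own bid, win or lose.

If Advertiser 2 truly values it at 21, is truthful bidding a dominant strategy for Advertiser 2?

Consider the case where Advertiser 1 bids 3, Advertiser 3 bids 3 and Advertiser 4 bids 3.
Truthful bid 21: wins, pays 21, utility 21 - 21 = 0.
Bid 16 instead: wins, pays 16, utility 21 - 16 = 5.
Since 5 > 0, bidding 16 is strictly better here, so truthful bidding is not dominant.

No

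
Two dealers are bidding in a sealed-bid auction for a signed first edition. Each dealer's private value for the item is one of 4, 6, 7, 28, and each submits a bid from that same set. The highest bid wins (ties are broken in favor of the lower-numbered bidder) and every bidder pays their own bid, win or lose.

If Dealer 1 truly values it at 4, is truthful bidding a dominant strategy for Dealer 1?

Consider the case where Dealer 2 bids 6.
Truthful bid 4: loses but pays 4, utility -4.
Bid 6 instead: wins, pays 6, utility 4 - 6 = -2.
Since -2 > -4, bidding 6 is strictly better here, so truthful bidding is not dominant.

No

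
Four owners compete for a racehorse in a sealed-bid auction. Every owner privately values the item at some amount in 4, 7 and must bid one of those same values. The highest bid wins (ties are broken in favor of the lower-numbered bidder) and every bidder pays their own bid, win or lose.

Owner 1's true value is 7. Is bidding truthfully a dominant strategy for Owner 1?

No

Consider the case where Owner 2 bids 4, Owner 3 bids 4 and Owner 4 bids 4.
Truthful bid 7: wins, pays 7, utility 7 - 7 = 0.
Bid 4 instead: wins, pays 4, utility 7 - 4 = 3.
Since 3 > 0, bidding 4 is strictly better here, so truthful bidding is not dominant.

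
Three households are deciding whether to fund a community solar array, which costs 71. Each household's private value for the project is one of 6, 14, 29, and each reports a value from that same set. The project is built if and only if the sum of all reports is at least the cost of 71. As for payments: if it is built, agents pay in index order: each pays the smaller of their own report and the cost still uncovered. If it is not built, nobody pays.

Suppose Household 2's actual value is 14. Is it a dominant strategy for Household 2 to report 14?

Yes

Check each profile of the others' reports and compare truth against every alternative report.
Others report (6, 6): truth gives 0, best alternative gives 0.
Others report (6, 14): truth gives 0, best alternative gives 0.
Others report (6, 29): truth gives 0, best alternative gives 0.
Others report (14, 6): truth gives 0, best alternative gives 0.
Others report (14, 14): truth gives 0, best alternative gives 0.
Others report (14, 29): truth gives 0, best alternative gives 0.
(Remaining 3 profiles checked similarly; truth is weakly best in each.)
In every case the truthful report is at least as good as any alternative, so it is a dominant strategy.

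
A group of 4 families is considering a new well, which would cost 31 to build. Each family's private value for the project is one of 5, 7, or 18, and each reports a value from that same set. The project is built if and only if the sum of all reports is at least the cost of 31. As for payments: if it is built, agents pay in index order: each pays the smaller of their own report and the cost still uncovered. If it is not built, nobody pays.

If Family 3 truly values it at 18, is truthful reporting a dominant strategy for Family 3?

Consider the case where Family 1 reports 5, Family 2 reports 5 and Family 4 reports 18.
Truthful report 18: project built, pays 18, utility 18 - 18 = 0.
Report 5 instead: project built, pays 5, utility 18 - 5 = 13.
Since 13 > 0, reporting 5 is strictly better here, so truthful reporting is not dominant.

No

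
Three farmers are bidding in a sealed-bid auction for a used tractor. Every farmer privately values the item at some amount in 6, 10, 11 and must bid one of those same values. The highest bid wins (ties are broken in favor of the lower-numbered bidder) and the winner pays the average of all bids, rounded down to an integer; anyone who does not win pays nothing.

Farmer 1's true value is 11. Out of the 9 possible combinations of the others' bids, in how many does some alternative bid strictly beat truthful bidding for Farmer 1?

3

Others bid (6, 6): truth gives 4; bid 6 gives 5 > 4. Violating.
Others bid (6, 10): truth gives 2; bid 10 gives 3 > 2. Violating.
Others bid (10, 6): truth gives 2; bid 10 gives 3 > 2. Violating.
Others bid (6, 11): truth gives 2; no alternative beats it.
Others bid (10, 10): truth gives 1; no alternative beats it.
(Checking all 9 profiles: 3 have a profitable deviation, 6 do not.)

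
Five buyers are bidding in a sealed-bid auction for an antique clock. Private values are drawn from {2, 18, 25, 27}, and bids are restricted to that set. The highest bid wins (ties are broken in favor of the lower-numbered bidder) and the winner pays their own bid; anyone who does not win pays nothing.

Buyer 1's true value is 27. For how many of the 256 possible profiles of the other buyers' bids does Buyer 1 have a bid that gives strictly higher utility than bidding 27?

Others bid (2, 2, 2, 2): truth gives 0; bid 2 gives 25 > 0. Violating.
Others bid (2, 2, 2, 18): truth gives 0; bid 18 gives 9 > 0. Violating.
Others bid (2, 2, 2, 25): truth gives 0; bid 25 gives 2 > 0. Violating.
Others bid (2, 2, 18, 2): truth gives 0; bid 18 gives 9 > 0. Violating.
Others bid (2, 2, 2, 27): truth gives 0; no alternative beats it.
Others bid (2, 2, 18, 27): truth gives 0; no alternative beats it.
(Checking all 256 profiles: 81 have a profitable deviation, 175 do not.)

81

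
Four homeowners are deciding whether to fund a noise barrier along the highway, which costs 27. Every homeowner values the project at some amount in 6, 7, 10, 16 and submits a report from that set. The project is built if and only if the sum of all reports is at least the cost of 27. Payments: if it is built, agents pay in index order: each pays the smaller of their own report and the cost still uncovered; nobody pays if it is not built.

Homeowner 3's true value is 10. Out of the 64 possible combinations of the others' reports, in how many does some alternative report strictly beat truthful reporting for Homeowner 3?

Others report (6, 6, 10): truth gives 0; report 6 gives 4 > 0. Violating.
Others report (6, 6, 16): truth gives 0; report 6 gives 4 > 0. Violating.
Others report (6, 7, 7): truth gives 0; report 7 gives 3 > 0. Violating.
Others report (6, 7, 10): truth gives 0; report 6 gives 4 > 0. Violating.
Others report (6, 6, 6): truth gives 0; no alternative beats it.
Others report (6, 6, 7): truth gives 0; no alternative beats it.
(Checking all 64 profiles: 32 have a profitable deviation, 32 do not.)

32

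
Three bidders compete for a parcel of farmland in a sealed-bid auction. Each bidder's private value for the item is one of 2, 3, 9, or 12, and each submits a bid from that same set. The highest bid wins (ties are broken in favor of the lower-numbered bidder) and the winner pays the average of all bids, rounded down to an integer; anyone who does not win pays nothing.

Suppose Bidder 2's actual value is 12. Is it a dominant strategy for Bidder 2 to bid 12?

Consider the case where Bidder 1 bids 2 and Bidder 3 bids 2.
Truthful bid 12: wins, pays 5, utility 12 - 5 = 7.
Bid 3 instead: wins, pays 2, utility 12 - 2 = 10.
Since 10 > 7, bidding 3 is strictly better here, so truthful bidding is not dominant.

No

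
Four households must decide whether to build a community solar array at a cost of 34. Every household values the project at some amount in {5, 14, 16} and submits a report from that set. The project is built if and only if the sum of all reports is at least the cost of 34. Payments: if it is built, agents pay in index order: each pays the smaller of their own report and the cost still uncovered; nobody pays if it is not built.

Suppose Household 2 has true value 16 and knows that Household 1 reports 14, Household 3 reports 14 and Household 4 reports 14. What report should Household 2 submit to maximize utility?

Report 5: project built, pays 5, utility 16 - 5 = 11.
Report 14: project built, pays 14, utility 16 - 14 = 2.
Report 16: project built, pays 16, utility 16 - 16 = 0.
The best choice is 5 with utility 11.

5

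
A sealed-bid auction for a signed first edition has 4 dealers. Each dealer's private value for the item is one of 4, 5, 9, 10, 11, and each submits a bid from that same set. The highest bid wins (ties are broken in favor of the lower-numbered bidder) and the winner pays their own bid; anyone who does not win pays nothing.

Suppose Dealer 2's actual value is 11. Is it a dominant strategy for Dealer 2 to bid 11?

Consider the case where Dealer 1 bids 4, Dealer 3 bids 4 and Dealer 4 bids 4.
Truthful bid 11: wins, pays 11, utility 11 - 11 = 0.
Bid 5 instead: wins, pays 5, utility 11 - 5 = 6.
Since 6 > 0, bidding 5 is strictly better here, so truthful bidding is not dominant.

No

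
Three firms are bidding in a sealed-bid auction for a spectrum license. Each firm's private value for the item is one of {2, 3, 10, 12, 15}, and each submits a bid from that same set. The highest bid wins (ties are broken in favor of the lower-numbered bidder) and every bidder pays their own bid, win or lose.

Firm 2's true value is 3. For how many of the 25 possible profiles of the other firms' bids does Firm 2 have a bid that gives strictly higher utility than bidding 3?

Others bid (2, 10): truth gives -3; bid 2 gives -2 > -3. Violating.
Others bid (2, 12): truth gives -3; bid 2 gives -2 > -3. Violating.
Others bid (2, 15): truth gives -3; bid 2 gives -2 > -3. Violating.
Others bid (3, 2): truth gives -3; bid 2 gives -2 > -3. Violating.
Others bid (2, 2): truth gives 0; no alternative beats it.
Others bid (2, 3): truth gives 0; no alternative beats it.
(Checking all 25 profiles: 23 have a profitable deviation, 2 do not.)

23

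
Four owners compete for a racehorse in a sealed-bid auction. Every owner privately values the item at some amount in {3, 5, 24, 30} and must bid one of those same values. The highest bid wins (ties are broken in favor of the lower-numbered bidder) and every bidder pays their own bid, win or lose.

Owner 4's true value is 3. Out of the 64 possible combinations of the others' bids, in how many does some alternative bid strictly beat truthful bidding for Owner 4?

1

Others bid (3, 3, 3): truth gives -3; bid 5 gives -2 > -3. Violating.
Others bid (3, 3, 5): truth gives -3; no alternative beats it.
Others bid (3, 3, 24): truth gives -3; no alternative beats it.
(Checking all 64 profiles: 1 has a profitable deviation, 63 do not.)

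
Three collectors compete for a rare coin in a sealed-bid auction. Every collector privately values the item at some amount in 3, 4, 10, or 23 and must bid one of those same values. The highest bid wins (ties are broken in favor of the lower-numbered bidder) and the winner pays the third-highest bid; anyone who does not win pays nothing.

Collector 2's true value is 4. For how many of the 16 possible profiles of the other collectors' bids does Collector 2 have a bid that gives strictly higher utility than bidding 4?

4

Others bid (3, 10): truth gives 0; bid 10 gives 1 > 0. Violating.
Others bid (3, 23): truth gives 0; bid 23 gives 1 > 0. Violating.
Others bid (4, 3): truth gives 0; bid 10 gives 1 > 0. Violating.
Others bid (10, 3): truth gives 0; bid 23 gives 1 > 0. Violating.
Others bid (3, 3): truth gives 1; no alternative beats it.
Others bid (3, 4): truth gives 1; no alternative beats it.
(Checking all 16 profiles: 4 have a profitable deviation, 12 do not.)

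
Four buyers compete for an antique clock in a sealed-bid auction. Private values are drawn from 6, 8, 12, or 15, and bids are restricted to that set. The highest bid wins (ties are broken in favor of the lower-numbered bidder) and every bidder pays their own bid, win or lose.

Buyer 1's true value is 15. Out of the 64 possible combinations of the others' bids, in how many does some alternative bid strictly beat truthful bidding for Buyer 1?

27

Others bid (6, 6, 6): truth gives 0; bid 6 gives 9 > 0. Violating.
Others bid (6, 6, 8): truth gives 0; bid 8 gives 7 > 0. Violating.
Others bid (6, 6, 12): truth gives 0; bid 12 gives 3 > 0. Violating.
Others bid (6, 8, 6): truth gives 0; bid 8 gives 7 > 0. Violating.
Others bid (6, 6, 15): truth gives 0; no alternative beats it.
Others bid (6, 8, 15): truth gives 0; no alternative beats it.
(Checking all 64 profiles: 27 have a profitable deviation, 37 do not.)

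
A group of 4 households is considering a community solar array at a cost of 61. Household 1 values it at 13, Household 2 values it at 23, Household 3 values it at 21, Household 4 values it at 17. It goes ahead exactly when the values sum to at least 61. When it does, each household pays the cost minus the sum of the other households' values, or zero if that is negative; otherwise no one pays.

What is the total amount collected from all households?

22

Total value 74 ≥ cost 61, so it is built.
Household 1: others sum to 61; max(0, 61 - 61) = 0.
Household 2: others sum to 51; max(0, 61 - 51) = 10.
Household 3: others sum to 53; max(0, 61 - 53) = 8.
Household 4: others sum to 57; max(0, 61 - 57) = 4.
Total collected = 0 + 10 + 8 + 4 = 22.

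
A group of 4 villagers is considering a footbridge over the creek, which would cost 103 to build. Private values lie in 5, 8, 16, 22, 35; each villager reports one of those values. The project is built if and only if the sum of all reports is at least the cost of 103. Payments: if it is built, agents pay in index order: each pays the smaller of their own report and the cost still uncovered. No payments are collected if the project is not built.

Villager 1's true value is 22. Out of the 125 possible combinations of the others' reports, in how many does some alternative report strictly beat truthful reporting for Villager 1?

4

Others report (22, 35, 35): truth gives 0; report 16 gives 6 > 0. Violating.
Others report (35, 22, 35): truth gives 0; report 16 gives 6 > 0. Violating.
Others report (35, 35, 22): truth gives 0; report 16 gives 6 > 0. Violating.
Others report (35, 35, 35): truth gives 0; report 5 gives 17 > 0. Violating.
Others report (5, 5, 5): truth gives 0; no alternative beats it.
Others report (5, 5, 8): truth gives 0; no alternative beats it.
(Checking all 125 profiles: 4 have a profitable deviation, 121 do not.)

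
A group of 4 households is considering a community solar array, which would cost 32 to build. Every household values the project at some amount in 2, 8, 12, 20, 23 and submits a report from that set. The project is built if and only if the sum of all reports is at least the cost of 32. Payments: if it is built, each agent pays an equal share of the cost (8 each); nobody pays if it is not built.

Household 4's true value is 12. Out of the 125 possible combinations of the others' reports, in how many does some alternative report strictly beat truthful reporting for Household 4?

9

Others report (2, 2, 8): truth gives 0; report 20 gives 4 > 0. Violating.
Others report (2, 2, 12): truth gives 0; report 20 gives 4 > 0. Violating.
Others report (2, 8, 2): truth gives 0; report 20 gives 4 > 0. Violating.
Others report (2, 8, 8): truth gives 0; report 20 gives 4 > 0. Violating.
Others report (2, 2, 2): truth gives 0; no alternative beats it.
Others report (2, 2, 20): truth gives 4; no alternative beats it.
(Checking all 125 profiles: 9 have a profitable deviation, 116 do not.)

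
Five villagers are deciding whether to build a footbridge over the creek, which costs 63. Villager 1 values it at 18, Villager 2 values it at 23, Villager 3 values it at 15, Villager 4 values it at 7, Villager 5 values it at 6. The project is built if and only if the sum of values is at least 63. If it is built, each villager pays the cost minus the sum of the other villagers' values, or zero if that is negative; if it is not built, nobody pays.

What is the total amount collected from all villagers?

Total value 69 ≥ cost 63, so it is built.
Villager 1: others sum to 51; max(0, 63 - 51) = 12.
Villager 2: others sum to 46; max(0, 63 - 46) = 17.
Villager 3: others sum to 54; max(0, 63 - 54) = 9.
Villager 4: others sum to 62; max(0, 63 - 62) = 1.
Villager 5: others sum to 63; max(0, 63 - 63) = 0.
Total collected = 12 + 17 + 9 + 1 + 0 = 39.

39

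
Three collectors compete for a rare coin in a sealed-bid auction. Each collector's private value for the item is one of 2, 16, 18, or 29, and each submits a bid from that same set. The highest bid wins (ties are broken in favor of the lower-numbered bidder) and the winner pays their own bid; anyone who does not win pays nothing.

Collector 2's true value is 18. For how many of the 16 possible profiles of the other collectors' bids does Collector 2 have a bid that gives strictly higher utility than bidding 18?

2

Others bid (2, 2): truth gives 0; bid 16 gives 2 > 0. Violating.
Others bid (2, 16): truth gives 0; bid 16 gives 2 > 0. Violating.
Others bid (2, 18): truth gives 0; no alternative beats it.
Others bid (2, 29): truth gives 0; no alternative beats it.
(Checking all 16 profiles: 2 have a profitable deviation, 14 do not.)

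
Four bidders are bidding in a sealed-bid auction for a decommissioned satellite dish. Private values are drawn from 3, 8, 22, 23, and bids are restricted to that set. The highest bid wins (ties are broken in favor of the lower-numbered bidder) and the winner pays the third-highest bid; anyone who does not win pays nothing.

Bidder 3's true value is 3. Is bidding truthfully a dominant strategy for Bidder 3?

Yes

Check each profile of the others' bids and compare truth against every alternative bid.
Others bid (3, 3, 3): truth gives 0, best alternative gives 0.
Others bid (3, 3, 8): truth gives 0, best alternative gives 0.
Others bid (3, 3, 22): truth gives 0, best alternative gives 0.
Others bid (3, 3, 23): truth gives 0, best alternative gives 0.
Others bid (3, 8, 3): truth gives 0, best alternative gives 0.
Others bid (3, 8, 8): truth gives 0, best alternative gives 0.
(Remaining 58 profiles checked similarly; truth is weakly best in each.)
In every case the truthful bid is at least as good as any alternative, so it is a dominant strategy.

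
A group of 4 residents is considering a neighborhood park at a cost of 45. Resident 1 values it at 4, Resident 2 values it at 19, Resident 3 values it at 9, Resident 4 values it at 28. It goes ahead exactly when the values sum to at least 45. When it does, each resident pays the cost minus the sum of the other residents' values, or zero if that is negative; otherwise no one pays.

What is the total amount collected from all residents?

Total value 60 ≥ cost 45, so it is built.
Resident 1: others sum to 56; max(0, 45 - 56) = 0.
Resident 2: others sum to 41; max(0, 45 - 41) = 4.
Resident 3: others sum to 51; max(0, 45 - 51) = 0.
Resident 4: others sum to 32; max(0, 45 - 32) = 13.
Total collected = 0 + 4 + 0 + 13 = 17.

17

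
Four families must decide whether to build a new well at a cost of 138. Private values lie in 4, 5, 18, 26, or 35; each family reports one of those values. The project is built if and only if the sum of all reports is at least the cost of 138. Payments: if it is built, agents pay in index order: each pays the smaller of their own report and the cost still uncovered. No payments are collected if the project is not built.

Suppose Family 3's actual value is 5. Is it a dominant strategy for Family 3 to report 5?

Yes

Check each profile of the others' reports and compare truth against every alternative report.
Others report (4, 4, 4): truth gives 0, best alternative gives 0.
Others report (4, 4, 5): truth gives 0, best alternative gives 0.
Others report (4, 4, 18): truth gives 0, best alternative gives 0.
Others report (4, 4, 26): truth gives 0, best alternative gives 0.
Others report (4, 4, 35): truth gives 0, best alternative gives 0.
Others report (4, 5, 4): truth gives 0, best alternative gives 0.
(Remaining 119 profiles checked similarly; truth is weakly best in each.)
In every case the truthful report is at least as good as any alternative, so it is a dominant strategy.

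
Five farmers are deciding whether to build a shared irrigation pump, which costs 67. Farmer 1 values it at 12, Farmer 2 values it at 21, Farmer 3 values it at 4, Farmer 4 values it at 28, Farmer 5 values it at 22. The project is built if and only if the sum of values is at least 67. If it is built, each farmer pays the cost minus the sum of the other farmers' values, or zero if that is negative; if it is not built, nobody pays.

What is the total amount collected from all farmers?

Total value 87 ≥ cost 67, so it is built.
Farmer 1: others sum to 75; max(0, 67 - 75) = 0.
Farmer 2: others sum to 66; max(0, 67 - 66) = 1.
Farmer 3: others sum to 83; max(0, 67 - 83) = 0.
Farmer 4: others sum to 59; max(0, 67 - 59) = 8.
Farmer 5: others sum to 65; max(0, 67 - 65) = 2.
Total collected = 0 + 1 + 0 + 8 + 2 = 11.

11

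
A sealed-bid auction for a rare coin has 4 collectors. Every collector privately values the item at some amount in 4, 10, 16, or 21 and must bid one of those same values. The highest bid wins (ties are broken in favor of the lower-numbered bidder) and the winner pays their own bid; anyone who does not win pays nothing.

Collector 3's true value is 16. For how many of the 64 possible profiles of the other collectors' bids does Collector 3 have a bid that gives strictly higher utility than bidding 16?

Others bid (4, 4, 4): truth gives 0; bid 10 gives 6 > 0. Violating.
Others bid (4, 4, 10): truth gives 0; bid 10 gives 6 > 0. Violating.
Others bid (4, 4, 16): truth gives 0; no alternative beats it.
Others bid (4, 4, 21): truth gives 0; no alternative beats it.
(Checking all 64 profiles: 2 have a profitable deviation, 62 do not.)

2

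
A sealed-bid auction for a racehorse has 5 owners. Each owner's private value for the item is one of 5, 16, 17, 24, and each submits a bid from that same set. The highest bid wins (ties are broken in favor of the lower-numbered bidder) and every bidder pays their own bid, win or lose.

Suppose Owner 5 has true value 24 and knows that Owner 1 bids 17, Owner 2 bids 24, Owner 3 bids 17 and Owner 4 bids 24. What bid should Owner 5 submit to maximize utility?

5

Bid 5: loses but pays 5, utility -5.
Bid 16: loses but pays 16, utility -16.
Bid 17: loses but pays 17, utility -17.
Bid 24: loses but pays 24, utility -24.
The best choice is 5 with utility -5.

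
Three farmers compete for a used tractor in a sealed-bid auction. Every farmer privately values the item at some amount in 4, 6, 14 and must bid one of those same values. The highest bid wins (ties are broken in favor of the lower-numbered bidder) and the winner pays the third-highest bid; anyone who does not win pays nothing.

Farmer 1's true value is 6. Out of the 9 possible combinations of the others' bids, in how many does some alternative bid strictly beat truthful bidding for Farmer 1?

Others bid (4, 14): truth gives 0; bid 14 gives 2 > 0. Violating.
Others bid (14, 4): truth gives 0; bid 14 gives 2 > 0. Violating.
Others bid (4, 4): truth gives 2; no alternative beats it.
Others bid (4, 6): truth gives 2; no alternative beats it.
(Checking all 9 profiles: 2 have a profitable deviation, 7 do not.)

2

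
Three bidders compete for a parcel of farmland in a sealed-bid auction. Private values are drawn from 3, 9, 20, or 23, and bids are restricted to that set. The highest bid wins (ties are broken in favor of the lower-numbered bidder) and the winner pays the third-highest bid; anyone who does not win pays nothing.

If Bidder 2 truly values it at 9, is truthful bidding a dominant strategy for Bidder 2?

Consider the case where Bidder 1 bids 3 and Bidder 3 bids 20.
Truthful bid 9: loses, pays 0, utility 0.
Bid 20 instead: wins, pays 3, utility 9 - 3 = 6.
Since 6 > 0, bidding 20 is strictly better here, so truthful bidding is not dominant.

No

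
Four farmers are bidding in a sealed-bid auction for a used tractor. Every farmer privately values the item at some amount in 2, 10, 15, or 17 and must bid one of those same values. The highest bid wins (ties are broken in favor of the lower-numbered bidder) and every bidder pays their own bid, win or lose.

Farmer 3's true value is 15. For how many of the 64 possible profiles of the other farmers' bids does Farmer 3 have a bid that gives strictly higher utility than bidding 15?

54

Others bid (2, 2, 2): truth gives 0; bid 10 gives 5 > 0. Violating.
Others bid (2, 2, 10): truth gives 0; bid 10 gives 5 > 0. Violating.
Others bid (2, 2, 17): truth gives -15; bid 2 gives -2 > -15. Violating.
Others bid (2, 10, 17): truth gives -15; bid 2 gives -2 > -15. Violating.
Others bid (2, 2, 15): truth gives 0; no alternative beats it.
Others bid (2, 10, 2): truth gives 0; no alternative beats it.
(Checking all 64 profiles: 54 have a profitable deviation, 10 do not.)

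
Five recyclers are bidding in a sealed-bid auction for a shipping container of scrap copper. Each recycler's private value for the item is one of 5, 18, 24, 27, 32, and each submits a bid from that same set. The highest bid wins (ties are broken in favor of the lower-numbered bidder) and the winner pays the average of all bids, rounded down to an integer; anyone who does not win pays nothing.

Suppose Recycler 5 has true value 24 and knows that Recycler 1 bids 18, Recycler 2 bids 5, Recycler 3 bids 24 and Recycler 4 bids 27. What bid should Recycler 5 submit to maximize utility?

Bid 5: loses, pays 0, utility 0.
Bid 18: loses, pays 0, utility 0.
Bid 24: loses, pays 0, utility 0.
Bid 27: loses, pays 0, utility 0.
Bid 32: wins, pays 21, utility 24 - 21 = 3.
The best choice is 32 with utility 3.

32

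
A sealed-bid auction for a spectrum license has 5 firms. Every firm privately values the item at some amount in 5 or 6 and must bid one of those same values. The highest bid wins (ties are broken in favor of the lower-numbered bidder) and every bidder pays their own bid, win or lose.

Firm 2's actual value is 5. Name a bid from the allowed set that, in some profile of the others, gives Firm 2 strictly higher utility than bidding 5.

Suppose Firm 1 bids 5, Firm 3 bids 5, Firm 4 bids 5 and Firm 5 bids 5.
Bid 5: loses but pays 5, utility -5.
Bid 6: wins, pays 6, utility 5 - 6 = -1.
So bidding 6 beats truth here (-1 > -5).

6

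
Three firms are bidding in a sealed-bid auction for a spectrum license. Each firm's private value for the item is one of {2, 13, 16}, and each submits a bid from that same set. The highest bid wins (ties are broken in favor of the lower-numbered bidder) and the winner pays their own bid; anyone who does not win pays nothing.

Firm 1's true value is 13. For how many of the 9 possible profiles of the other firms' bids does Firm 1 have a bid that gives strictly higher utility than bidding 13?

1

Others bid (2, 2): truth gives 0; bid 2 gives 11 > 0. Violating.
Others bid (2, 13): truth gives 0; no alternative beats it.
Others bid (2, 16): truth gives 0; no alternative beats it.
(Checking all 9 profiles: 1 has a profitable deviation, 8 do not.)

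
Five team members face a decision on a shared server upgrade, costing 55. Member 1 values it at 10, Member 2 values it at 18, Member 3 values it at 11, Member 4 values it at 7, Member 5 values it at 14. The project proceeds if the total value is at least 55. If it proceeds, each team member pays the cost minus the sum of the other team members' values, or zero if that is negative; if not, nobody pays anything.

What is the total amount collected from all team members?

Total value 60 ≥ cost 55, so it is built.
Member 1: others sum to 50; max(0, 55 - 50) = 5.
Member 2: others sum to 42; max(0, 55 - 42) = 13.
Member 3: others sum to 49; max(0, 55 - 49) = 6.
Member 4: others sum to 53; max(0, 55 - 53) = 2.
Member 5: others sum to 46; max(0, 55 - 46) = 9.
Total collected = 5 + 13 + 6 + 2 + 9 = 35.

35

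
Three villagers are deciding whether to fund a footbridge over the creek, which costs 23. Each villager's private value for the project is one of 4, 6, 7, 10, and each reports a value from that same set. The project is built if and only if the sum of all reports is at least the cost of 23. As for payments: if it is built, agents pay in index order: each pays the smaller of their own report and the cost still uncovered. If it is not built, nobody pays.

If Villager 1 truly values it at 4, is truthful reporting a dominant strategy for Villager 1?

Check each profile of the others' reports and compare truth against every alternative report.
Others report (7, 10): truth gives 0, best alternative gives -2.
Others report (10, 7): truth gives 0, best alternative gives -2.
Others report (10, 10): truth gives 0, best alternative gives -2.
Others report (4, 4): truth gives 0, best alternative gives 0.
Others report (4, 6): truth gives 0, best alternative gives 0.
Others report (4, 7): truth gives 0, best alternative gives 0.
(Remaining 10 profiles checked similarly; truth is weakly best in each.)
In every case the truthful report is at least as good as any alternative, so it is a dominant strategy.

Yes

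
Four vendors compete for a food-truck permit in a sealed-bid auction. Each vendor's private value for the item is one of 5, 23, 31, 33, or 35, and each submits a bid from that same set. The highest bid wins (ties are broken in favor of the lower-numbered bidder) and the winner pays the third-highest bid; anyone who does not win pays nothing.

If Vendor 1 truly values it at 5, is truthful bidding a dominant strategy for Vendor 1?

Yes

Check each profile of the others' bids and compare truth against every alternative bid.
Others bid (5, 23, 23): truth gives 0, best alternative gives -18.
Others bid (23, 5, 23): truth gives 0, best alternative gives -18.
Others bid (23, 23, 5): truth gives 0, best alternative gives -18.
Others bid (23, 23, 23): truth gives 0, best alternative gives -18.
Others bid (5, 5, 5): truth gives 0, best alternative gives 0.
Others bid (5, 5, 23): truth gives 0, best alternative gives 0.
(Remaining 119 profiles checked similarly; truth is weakly best in each.)
In every case the truthful bid is at least as good as any alternative, so it is a dominant strategy.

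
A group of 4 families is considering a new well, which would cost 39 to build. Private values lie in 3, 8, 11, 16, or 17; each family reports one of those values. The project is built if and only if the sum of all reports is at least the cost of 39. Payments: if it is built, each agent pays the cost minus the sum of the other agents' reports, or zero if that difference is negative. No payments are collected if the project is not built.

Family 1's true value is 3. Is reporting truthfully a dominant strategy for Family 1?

Yes

Check each profile of the others' reports and compare truth against every alternative report.
Others report (3, 11, 17): truth gives 0, best alternative gives -5.
Others report (3, 17, 11): truth gives 0, best alternative gives -5.
Others report (11, 3, 17): truth gives 0, best alternative gives -5.
Others report (11, 17, 3): truth gives 0, best alternative gives -5.
Others report (17, 3, 11): truth gives 0, best alternative gives -5.
Others report (17, 11, 3): truth gives 0, best alternative gives -5.
(Remaining 119 profiles checked similarly; truth is weakly best in each.)
In every case the truthful report is at least as good as any alternative, so it is a dominant strategy.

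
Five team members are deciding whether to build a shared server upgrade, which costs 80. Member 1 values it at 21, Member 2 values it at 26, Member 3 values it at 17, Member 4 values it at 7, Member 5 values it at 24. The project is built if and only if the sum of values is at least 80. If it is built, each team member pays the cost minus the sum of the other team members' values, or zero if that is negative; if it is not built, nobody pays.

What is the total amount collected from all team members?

28

Total value 95 ≥ cost 80, so it is built.
Member 1: others sum to 74; max(0, 80 - 74) = 6.
Member 2: others sum to 69; max(0, 80 - 69) = 11.
Member 3: others sum to 78; max(0, 80 - 78) = 2.
Member 4: others sum to 88; max(0, 80 - 88) = 0.
Member 5: others sum to 71; max(0, 80 - 71) = 9.
Total collected = 6 + 11 + 2 + 0 + 9 = 28.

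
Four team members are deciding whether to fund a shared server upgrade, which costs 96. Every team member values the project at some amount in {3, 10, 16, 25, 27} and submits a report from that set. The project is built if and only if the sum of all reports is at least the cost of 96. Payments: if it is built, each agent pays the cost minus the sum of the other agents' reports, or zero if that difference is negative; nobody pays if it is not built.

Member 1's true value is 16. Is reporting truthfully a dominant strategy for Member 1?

Yes

Check each profile of the others' reports and compare truth against every alternative report.
Others report (27, 27, 27): truth gives 1, best alternative gives 1.
Others report (3, 3, 3): truth gives 0, best alternative gives 0.
Others report (3, 3, 10): truth gives 0, best alternative gives 0.
Others report (3, 3, 16): truth gives 0, best alternative gives 0.
Others report (3, 3, 25): truth gives 0, best alternative gives 0.
Others report (3, 3, 27): truth gives 0, best alternative gives 0.
(Remaining 119 profiles checked similarly; truth is weakly best in each.)
In every case the truthful report is at least as good as any alternative, so it is a dominant strategy.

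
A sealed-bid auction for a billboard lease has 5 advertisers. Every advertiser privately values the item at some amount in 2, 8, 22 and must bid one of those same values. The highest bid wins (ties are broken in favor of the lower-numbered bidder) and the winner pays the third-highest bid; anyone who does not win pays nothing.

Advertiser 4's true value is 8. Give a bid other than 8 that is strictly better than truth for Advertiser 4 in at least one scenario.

22

Suppose Advertiser 1 bids 2, Advertiser 2 bids 2, Advertiser 3 bids 2 and Advertiser 5 bids 22.
Bid 8: loses, pays 0, utility 0.
Bid 22: wins, pays 2, utility 8 - 2 = 6.
So bidding 22 beats truth here (6 > 0).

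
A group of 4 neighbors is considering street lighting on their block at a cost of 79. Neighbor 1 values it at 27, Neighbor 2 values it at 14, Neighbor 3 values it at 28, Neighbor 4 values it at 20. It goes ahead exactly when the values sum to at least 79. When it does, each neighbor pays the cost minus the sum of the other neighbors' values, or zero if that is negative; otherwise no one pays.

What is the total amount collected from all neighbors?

Total value 89 ≥ cost 79, so it is built.
Neighbor 1: others sum to 62; max(0, 79 - 62) = 17.
Neighbor 2: others sum to 75; max(0, 79 - 75) = 4.
Neighbor 3: others sum to 61; max(0, 79 - 61) = 18.
Neighbor 4: others sum to 69; max(0, 79 - 69) = 10.
Total collected = 17 + 4 + 18 + 10 = 49.

49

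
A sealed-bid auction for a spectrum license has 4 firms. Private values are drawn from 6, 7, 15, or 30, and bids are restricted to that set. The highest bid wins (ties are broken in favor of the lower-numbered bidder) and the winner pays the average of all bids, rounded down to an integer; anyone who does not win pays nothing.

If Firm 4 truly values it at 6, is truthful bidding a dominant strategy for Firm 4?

Yes

Check each profile of the others' bids and compare truth against every alternative bid.
Others bid (6, 6, 6): truth gives 0, best alternative gives 0.
Others bid (6, 6, 7): truth gives 0, best alternative gives 0.
Others bid (6, 6, 15): truth gives 0, best alternative gives 0.
Others bid (6, 6, 30): truth gives 0, best alternative gives 0.
Others bid (6, 7, 6): truth gives 0, best alternative gives 0.
Others bid (6, 7, 7): truth gives 0, best alternative gives 0.
(Remaining 58 profiles checked similarly; truth is weakly best in each.)
In every case the truthful bid is at least as good as any alternative, so it is a dominant strategy.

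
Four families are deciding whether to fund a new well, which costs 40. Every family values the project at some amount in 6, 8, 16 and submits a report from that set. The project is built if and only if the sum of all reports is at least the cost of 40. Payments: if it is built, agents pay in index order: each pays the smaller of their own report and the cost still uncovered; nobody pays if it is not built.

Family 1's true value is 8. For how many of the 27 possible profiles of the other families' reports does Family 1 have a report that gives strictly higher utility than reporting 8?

Others report (6, 16, 16): truth gives 0; report 6 gives 2 > 0. Violating.
Others report (8, 16, 16): truth gives 0; report 6 gives 2 > 0. Violating.
Others report (16, 6, 16): truth gives 0; report 6 gives 2 > 0. Violating.
Others report (16, 8, 16): truth gives 0; report 6 gives 2 > 0. Violating.
Others report (6, 6, 6): truth gives 0; no alternative beats it.
Others report (6, 6, 8): truth gives 0; no alternative beats it.
(Checking all 27 profiles: 7 have a profitable deviation, 20 do not.)

7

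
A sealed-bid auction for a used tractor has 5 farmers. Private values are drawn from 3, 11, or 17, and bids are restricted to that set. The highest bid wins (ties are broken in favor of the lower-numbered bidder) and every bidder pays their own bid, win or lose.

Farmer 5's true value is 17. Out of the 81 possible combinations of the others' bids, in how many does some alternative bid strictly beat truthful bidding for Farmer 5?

66

Others bid (3, 3, 3, 3): truth gives 0; bid 11 gives 6 > 0. Violating.
Others bid (3, 3, 3, 17): truth gives -17; bid 3 gives -3 > -17. Violating.
Others bid (3, 3, 11, 17): truth gives -17; bid 3 gives -3 > -17. Violating.
Others bid (3, 3, 17, 3): truth gives -17; bid 3 gives -3 > -17. Violating.
Others bid (3, 3, 3, 11): truth gives 0; no alternative beats it.
Others bid (3, 3, 11, 3): truth gives 0; no alternative beats it.
(Checking all 81 profiles: 66 have a profitable deviation, 15 do not.)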